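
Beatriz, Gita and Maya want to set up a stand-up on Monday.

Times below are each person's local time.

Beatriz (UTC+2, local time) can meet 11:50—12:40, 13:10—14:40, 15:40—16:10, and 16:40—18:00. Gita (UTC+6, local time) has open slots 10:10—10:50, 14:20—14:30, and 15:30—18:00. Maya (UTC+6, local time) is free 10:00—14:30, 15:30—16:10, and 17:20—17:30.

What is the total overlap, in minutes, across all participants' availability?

Beatriz → UTC: 09:50–10:40, 11:10–12:40, 13:40–14:10, 14:40–16:00.
Gita → UTC: 04:10–04:50, 08:20–08:30, 09:30–12:00.
Maya → UTC: 04:00–08:30, 09:30–10:10, 11:20–11:30.
Beatriz ∩ Gita: 09:50–10:40, 11:10–12:00.
Beatriz ∩ Gita ∩ Maya: 09:50–10:10, 11:20–11:30.
Total common minutes: 20 + 10 = 30.

30 minutes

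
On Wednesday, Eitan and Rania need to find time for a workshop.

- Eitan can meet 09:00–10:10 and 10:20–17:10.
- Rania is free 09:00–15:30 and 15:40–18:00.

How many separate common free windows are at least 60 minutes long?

Eitan ∩ Rania: 09:00–10:10, 10:20–15:30, 15:40–17:10.
Windows ≥ 60 min: 09:00–10:10, 10:20–15:30, 15:40–17:10.
That's 3 windows.

3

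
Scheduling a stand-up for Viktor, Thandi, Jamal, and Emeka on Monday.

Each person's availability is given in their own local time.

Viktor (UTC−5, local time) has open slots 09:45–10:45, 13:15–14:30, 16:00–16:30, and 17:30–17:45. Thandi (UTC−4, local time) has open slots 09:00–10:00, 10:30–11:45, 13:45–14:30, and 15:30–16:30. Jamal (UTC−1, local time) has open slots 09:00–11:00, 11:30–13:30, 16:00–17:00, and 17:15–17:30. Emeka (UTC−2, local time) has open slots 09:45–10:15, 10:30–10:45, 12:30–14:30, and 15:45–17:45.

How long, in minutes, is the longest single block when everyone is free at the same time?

Viktor → UTC: 14:45–15:45, 18:15–19:30, 21:00–21:30, 22:30–22:45.
Thandi → UTC: 13:00–14:00, 14:30–15:45, 17:45–18:30, 19:30–20:30.
Jamal → UTC: 10:00–12:00, 12:30–14:30, 17:00–18:00, 18:15–18:30.
Emeka → UTC: 11:45–12:15, 12:30–12:45, 14:30–16:30, 17:45–19:45.
Viktor ∩ Thandi: 14:45–15:45, 18:15–18:30.
Viktor ∩ Thandi ∩ Jamal: 18:15–18:30.
Viktor ∩ Thandi ∩ Jamal ∩ Emeka: 18:15–18:30.
Single common window of 15 minutes.

15 minutes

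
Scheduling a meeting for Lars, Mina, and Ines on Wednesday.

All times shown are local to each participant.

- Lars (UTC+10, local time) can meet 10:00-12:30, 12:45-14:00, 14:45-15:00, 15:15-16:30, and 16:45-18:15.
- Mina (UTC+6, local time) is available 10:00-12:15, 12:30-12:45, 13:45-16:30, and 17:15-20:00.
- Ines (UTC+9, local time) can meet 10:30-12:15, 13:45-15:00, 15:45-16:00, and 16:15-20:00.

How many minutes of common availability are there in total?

90 minutes

Lars → UTC: 00:00–02:30, 02:45–04:00, 04:45–05:00, 05:15–06:30, 06:45–08:15.
Mina → UTC: 04:00–06:15, 06:30–06:45, 07:45–10:30, 11:15–14:00.
Ines → UTC: 01:30–03:15, 04:45–06:00, 06:45–07:00, 07:15–11:00.
Lars ∩ Mina: 04:45–05:00, 05:15–06:15, 07:45–08:15.
Lars ∩ Mina ∩ Ines: 04:45–05:00, 05:15–06:00, 07:45–08:15.
Total common minutes: 15 + 45 + 30 = 90.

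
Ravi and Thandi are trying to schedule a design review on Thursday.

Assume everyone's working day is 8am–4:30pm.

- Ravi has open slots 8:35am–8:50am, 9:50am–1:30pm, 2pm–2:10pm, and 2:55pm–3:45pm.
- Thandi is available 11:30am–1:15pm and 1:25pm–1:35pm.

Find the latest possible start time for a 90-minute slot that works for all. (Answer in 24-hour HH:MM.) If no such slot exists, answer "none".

Ravi ∩ Thandi: 11:30–13:15, 13:25–13:30.
Windows ≥ 90 min: 11:30–13:15.
Latest start in the last window 11:30–13:15 is 13:15 − 90 min = 11:45.

11:45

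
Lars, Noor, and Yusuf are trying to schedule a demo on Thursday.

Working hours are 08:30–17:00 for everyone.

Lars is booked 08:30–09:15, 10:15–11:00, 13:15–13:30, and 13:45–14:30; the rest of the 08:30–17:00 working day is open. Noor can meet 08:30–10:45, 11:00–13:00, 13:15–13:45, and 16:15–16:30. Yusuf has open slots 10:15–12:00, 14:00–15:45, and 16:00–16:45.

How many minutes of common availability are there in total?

75 minutes

Lars free within 08:30–17:00: 09:15–10:15, 11:00–13:15, 13:30–13:45, 14:30–17:00.
Lars ∩ Noor: 09:15–10:15, 11:00–13:00, 13:30–13:45, 16:15–16:30.
Lars ∩ Noor ∩ Yusuf: 11:00–12:00, 16:15–16:30.
Total common minutes: 60 + 15 = 75.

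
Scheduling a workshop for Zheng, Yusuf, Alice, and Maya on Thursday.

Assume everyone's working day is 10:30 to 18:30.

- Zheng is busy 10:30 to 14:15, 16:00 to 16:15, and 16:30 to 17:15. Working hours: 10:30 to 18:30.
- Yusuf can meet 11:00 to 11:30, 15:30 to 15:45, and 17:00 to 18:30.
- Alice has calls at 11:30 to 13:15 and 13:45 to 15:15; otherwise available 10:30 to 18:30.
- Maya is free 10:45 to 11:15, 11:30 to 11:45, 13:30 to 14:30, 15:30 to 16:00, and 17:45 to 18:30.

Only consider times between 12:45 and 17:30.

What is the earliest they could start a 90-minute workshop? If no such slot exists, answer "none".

none

Zheng free within 10:30–18:30: 14:15–16:00, 16:15–16:30, 17:15–18:30.
Alice free within 10:30–18:30: 10:30–11:30, 13:15–13:45, 15:15–18:30.
Zheng ∩ Yusuf: 15:30–15:45, 17:15–18:30.
Zheng ∩ Yusuf ∩ Alice: 15:30–15:45, 17:15–18:30.
Zheng ∩ Yusuf ∩ Alice ∩ Maya: 15:30–15:45, 17:45–18:30.
Restricted to 12:45–17:30: 15:30–15:45.
Windows ≥ 90 min: (none).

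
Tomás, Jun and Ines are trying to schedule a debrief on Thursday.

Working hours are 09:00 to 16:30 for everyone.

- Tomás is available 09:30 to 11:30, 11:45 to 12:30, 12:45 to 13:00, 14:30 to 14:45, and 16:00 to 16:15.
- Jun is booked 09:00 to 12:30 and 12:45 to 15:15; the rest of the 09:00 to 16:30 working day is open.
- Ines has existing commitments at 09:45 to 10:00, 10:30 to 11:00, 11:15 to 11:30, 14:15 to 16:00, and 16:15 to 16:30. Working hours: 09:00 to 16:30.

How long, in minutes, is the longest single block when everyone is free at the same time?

Jun free within 09:00–16:30: 12:30–12:45, 15:15–16:30.
Ines free within 09:00–16:30: 09:00–09:45, 10:00–10:30, 11:00–11:15, 11:30–14:15, 16:00–16:15.
Tomás ∩ Jun: 16:00–16:15.
Tomás ∩ Jun ∩ Ines: 16:00–16:15.
Single common window of 15 minutes.

15 minutes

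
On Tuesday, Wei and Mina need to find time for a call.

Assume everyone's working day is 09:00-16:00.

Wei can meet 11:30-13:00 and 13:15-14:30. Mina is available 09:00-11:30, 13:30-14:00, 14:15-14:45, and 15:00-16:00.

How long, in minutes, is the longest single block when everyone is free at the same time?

30 minutes

Wei ∩ Mina: 13:30–14:00, 14:15–14:30.
Common window lengths: 30, 15 min; longest is 30.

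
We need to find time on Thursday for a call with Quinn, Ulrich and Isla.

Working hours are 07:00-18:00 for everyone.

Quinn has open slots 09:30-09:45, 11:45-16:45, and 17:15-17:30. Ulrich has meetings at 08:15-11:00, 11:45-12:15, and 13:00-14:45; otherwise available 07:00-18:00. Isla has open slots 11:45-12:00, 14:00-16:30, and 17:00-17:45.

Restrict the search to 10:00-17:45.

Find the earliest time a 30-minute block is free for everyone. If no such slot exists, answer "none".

Ulrich free within 07:00–18:00: 07:00–08:15, 11:00–11:45, 12:15–13:00, 14:45–18:00.
Quinn ∩ Ulrich: 12:15–13:00, 14:45–16:45, 17:15–17:30.
Quinn ∩ Ulrich ∩ Isla: 14:45–16:30, 17:15–17:30.
Restricted to 10:00–17:45: 14:45–16:30, 17:15–17:30.
Windows ≥ 30 min: 14:45–16:30.
Earliest such window starts at 14:45.

14:45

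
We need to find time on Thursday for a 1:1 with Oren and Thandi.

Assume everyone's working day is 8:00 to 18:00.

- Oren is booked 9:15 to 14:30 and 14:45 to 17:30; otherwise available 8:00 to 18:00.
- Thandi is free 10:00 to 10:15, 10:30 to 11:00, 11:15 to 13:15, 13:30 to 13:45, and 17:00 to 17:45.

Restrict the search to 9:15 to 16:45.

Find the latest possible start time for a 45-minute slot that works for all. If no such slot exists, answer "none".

Oren free within 08:00–18:00: 08:00–09:15, 14:30–14:45, 17:30–18:00.
Oren ∩ Thandi: 17:30–17:45.
Restricted to 09:15–16:45: (none).
Windows ≥ 45 min: (none).

none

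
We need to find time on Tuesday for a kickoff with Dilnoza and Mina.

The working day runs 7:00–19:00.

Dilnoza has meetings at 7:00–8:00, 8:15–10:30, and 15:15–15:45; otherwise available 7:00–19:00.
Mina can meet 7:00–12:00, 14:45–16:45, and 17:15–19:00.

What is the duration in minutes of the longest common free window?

105 minutes

Dilnoza free within 07:00–19:00: 08:00–08:15, 10:30–15:15, 15:45–19:00.
Dilnoza ∩ Mina: 08:00–08:15, 10:30–12:00, 14:45–15:15, 15:45–16:45, 17:15–19:00.
Common window lengths: 15, 90, 30, 60, 105 min; longest is 105.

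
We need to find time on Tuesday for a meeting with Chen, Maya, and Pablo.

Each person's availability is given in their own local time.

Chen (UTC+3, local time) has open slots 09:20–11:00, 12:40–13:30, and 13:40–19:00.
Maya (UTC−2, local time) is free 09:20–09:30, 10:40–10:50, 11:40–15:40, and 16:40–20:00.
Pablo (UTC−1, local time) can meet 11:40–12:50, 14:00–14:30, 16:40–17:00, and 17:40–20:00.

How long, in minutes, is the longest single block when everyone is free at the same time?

Chen → UTC: 06:20–08:00, 09:40–10:30, 10:40–16:00.
Maya → UTC: 11:20–11:30, 12:40–12:50, 13:40–17:40, 18:40–22:00.
Pablo → UTC: 12:40–13:50, 15:00–15:30, 17:40–18:00, 18:40–21:00.
Chen ∩ Maya: 11:20–11:30, 12:40–12:50, 13:40–16:00.
Chen ∩ Maya ∩ Pablo: 12:40–12:50, 13:40–13:50, 15:00–15:30.
Common window lengths: 10, 10, 30 min; longest is 30.

30 minutes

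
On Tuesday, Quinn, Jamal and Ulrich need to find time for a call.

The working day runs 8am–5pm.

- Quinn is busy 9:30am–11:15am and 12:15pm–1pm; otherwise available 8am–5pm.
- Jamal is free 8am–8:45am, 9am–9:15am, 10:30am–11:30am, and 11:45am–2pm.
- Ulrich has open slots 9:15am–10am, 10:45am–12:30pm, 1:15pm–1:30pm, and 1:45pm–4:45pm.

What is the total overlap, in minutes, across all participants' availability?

Quinn free within 08:00–17:00: 08:00–09:30, 11:15–12:15, 13:00–17:00.
Quinn ∩ Jamal: 08:00–08:45, 09:00–09:15, 11:15–11:30, 11:45–12:15, 13:00–14:00.
Quinn ∩ Jamal ∩ Ulrich: 11:15–11:30, 11:45–12:15, 13:15–13:30, 13:45–14:00.
Total common minutes: 15 + 30 + 15 + 15 = 75.

75 minutes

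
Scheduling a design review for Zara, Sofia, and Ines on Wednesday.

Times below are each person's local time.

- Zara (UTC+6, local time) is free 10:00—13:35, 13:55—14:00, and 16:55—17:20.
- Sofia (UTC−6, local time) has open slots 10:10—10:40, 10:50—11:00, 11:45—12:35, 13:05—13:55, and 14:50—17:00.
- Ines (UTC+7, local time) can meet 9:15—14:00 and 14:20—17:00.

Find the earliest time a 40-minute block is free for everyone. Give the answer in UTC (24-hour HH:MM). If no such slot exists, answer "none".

none

Zara → UTC: 04:00–07:35, 07:55–08:00, 10:55–11:20.
Sofia → UTC: 16:10–16:40, 16:50–17:00, 17:45–18:35, 19:05–19:55, 20:50–23:00.
Ines → UTC: 02:15–07:00, 07:20–10:00.
Zara ∩ Sofia: (none).
Zara ∩ Sofia ∩ Ines: (none).
Windows ≥ 40 min: (none).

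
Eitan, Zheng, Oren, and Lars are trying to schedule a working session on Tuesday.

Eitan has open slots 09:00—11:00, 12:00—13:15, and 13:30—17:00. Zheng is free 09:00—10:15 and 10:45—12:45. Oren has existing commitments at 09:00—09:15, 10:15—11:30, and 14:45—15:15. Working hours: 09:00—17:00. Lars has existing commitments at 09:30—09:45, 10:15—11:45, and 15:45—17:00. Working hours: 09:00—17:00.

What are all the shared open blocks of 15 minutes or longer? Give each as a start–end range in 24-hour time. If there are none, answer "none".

Oren free within 09:00–17:00: 09:15–10:15, 11:30–14:45, 15:15–17:00.
Lars free within 09:00–17:00: 09:00–09:30, 09:45–10:15, 11:45–15:45.
Eitan ∩ Zheng: 09:00–10:15, 10:45–11:00, 12:00–12:45.
Eitan ∩ Zheng ∩ Oren: 09:15–10:15, 12:00–12:45.
Eitan ∩ Zheng ∩ Oren ∩ Lars: 09:15–09:30, 09:45–10:15, 12:00–12:45.
Windows ≥ 15 min: 09:15–09:30, 09:45–10:15, 12:00–12:45.

09:15–09:30, 09:45–10:15, 12:00–12:45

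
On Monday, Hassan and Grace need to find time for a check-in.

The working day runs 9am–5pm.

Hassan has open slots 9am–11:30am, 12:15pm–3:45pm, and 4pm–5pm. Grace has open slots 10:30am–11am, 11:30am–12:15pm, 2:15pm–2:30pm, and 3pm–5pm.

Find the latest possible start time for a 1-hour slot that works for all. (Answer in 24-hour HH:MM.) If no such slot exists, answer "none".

16:00

Hassan ∩ Grace: 10:30–11:00, 14:15–14:30, 15:00–15:45, 16:00–17:00.
Windows ≥ 60 min: 16:00–17:00.
Latest start in the last window 16:00–17:00 is 17:00 − 60 min = 16:00.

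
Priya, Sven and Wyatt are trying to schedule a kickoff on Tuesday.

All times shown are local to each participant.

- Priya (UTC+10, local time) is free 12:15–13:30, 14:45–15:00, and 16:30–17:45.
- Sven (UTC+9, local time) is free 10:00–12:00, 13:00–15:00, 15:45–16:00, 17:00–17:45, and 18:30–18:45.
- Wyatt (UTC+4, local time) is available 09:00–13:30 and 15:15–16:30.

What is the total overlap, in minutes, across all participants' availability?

15 minutes

Priya → UTC: 02:15–03:30, 04:45–05:00, 06:30–07:45.
Sven → UTC: 01:00–03:00, 04:00–06:00, 06:45–07:00, 08:00–08:45, 09:30–09:45.
Wyatt → UTC: 05:00–09:30, 11:15–12:30.
Priya ∩ Sven: 02:15–03:00, 04:45–05:00, 06:45–07:00.
Priya ∩ Sven ∩ Wyatt: 06:45–07:00.
Total common minutes: 15.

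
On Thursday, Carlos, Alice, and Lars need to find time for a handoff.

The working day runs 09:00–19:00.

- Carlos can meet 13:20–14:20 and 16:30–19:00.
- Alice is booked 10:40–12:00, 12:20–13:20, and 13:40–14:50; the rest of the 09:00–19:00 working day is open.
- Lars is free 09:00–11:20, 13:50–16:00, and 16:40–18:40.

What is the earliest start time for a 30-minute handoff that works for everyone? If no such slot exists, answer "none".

Alice free within 09:00–19:00: 09:00–10:40, 12:00–12:20, 13:20–13:40, 14:50–19:00.
Carlos ∩ Alice: 13:20–13:40, 16:30–19:00.
Carlos ∩ Alice ∩ Lars: 16:40–18:40.
Windows ≥ 30 min: 16:40–18:40.
Earliest such window starts at 16:40.

16:40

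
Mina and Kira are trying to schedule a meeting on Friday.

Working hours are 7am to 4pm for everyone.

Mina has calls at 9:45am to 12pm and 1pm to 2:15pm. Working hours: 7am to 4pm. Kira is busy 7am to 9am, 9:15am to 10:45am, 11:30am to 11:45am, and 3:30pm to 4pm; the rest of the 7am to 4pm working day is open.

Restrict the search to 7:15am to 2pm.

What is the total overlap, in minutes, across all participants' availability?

Mina free within 07:00–16:00: 07:00–09:45, 12:00–13:00, 14:15–16:00.
Kira free within 07:00–16:00: 09:00–09:15, 10:45–11:30, 11:45–15:30.
Mina ∩ Kira: 09:00–09:15, 12:00–13:00, 14:15–15:30.
Restricted to 07:15–14:00: 09:00–09:15, 12:00–13:00.
Total common minutes: 15 + 60 = 75.

75 minutes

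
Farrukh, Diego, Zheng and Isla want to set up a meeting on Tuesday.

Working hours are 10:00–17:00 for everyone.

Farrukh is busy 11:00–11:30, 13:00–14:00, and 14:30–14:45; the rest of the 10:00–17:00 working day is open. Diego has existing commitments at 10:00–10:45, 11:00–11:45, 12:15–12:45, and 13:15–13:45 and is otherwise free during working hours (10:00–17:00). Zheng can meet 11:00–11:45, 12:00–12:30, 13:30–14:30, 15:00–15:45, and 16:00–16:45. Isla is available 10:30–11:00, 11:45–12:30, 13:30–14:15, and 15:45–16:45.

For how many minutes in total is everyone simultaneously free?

Farrukh free within 10:00–17:00: 10:00–11:00, 11:30–13:00, 14:00–14:30, 14:45–17:00.
Diego free within 10:00–17:00: 10:45–11:00, 11:45–12:15, 12:45–13:15, 13:45–17:00.
Farrukh ∩ Diego: 10:45–11:00, 11:45–12:15, 12:45–13:00, 14:00–14:30, 14:45–17:00.
Farrukh ∩ Diego ∩ Zheng: 12:00–12:15, 14:00–14:30, 15:00–15:45, 16:00–16:45.
Farrukh ∩ Diego ∩ Zheng ∩ Isla: 12:00–12:15, 14:00–14:15, 16:00–16:45.
Total common minutes: 15 + 15 + 45 = 75.

75 minutes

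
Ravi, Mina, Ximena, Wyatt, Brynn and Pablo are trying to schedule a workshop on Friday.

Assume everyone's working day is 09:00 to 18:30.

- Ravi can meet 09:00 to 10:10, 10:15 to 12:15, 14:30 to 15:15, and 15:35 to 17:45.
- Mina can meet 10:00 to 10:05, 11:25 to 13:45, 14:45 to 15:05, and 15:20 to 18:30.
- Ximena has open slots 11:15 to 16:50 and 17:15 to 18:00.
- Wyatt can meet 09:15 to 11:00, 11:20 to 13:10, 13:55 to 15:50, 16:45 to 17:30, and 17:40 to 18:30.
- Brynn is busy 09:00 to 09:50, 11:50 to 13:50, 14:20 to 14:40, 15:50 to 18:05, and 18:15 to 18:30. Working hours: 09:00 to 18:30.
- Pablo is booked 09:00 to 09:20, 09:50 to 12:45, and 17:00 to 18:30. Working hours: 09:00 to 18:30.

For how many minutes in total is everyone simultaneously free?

35 minutes

Brynn free within 09:00–18:30: 09:50–11:50, 13:50–14:20, 14:40–15:50, 18:05–18:15.
Pablo free within 09:00–18:30: 09:20–09:50, 12:45–17:00.
Ravi ∩ Mina: 10:00–10:05, 11:25–12:15, 14:45–15:05, 15:35–17:45.
Ravi ∩ Mina ∩ Ximena: 11:25–12:15, 14:45–15:05, 15:35–16:50, 17:15–17:45.
Ravi ∩ Mina ∩ Ximena ∩ Wyatt: 11:25–12:15, 14:45–15:05, 15:35–15:50, 16:45–16:50, 17:15–17:30, 17:40–17:45.
Ravi ∩ Mina ∩ Ximena ∩ Wyatt ∩ Brynn: 11:25–11:50, 14:45–15:05, 15:35–15:50.
Ravi ∩ Mina ∩ Ximena ∩ Wyatt ∩ Brynn ∩ Pablo: 14:45–15:05, 15:35–15:50.
Total common minutes: 20 + 15 = 35.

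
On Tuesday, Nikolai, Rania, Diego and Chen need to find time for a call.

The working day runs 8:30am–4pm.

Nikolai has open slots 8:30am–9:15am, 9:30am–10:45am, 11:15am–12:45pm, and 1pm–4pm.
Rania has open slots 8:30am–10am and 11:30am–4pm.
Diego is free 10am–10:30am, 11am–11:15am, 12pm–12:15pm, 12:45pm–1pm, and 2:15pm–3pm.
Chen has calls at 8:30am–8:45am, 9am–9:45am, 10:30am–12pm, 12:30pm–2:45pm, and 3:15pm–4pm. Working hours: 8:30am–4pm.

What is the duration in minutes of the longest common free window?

Chen free within 08:30–16:00: 08:45–09:00, 09:45–10:30, 12:00–12:30, 14:45–15:15.
Nikolai ∩ Rania: 08:30–09:15, 09:30–10:00, 11:30–12:45, 13:00–16:00.
Nikolai ∩ Rania ∩ Diego: 12:00–12:15, 14:15–15:00.
Nikolai ∩ Rania ∩ Diego ∩ Chen: 12:00–12:15, 14:45–15:00.
Common window lengths: 15, 15 min; longest is 15.

15 minutes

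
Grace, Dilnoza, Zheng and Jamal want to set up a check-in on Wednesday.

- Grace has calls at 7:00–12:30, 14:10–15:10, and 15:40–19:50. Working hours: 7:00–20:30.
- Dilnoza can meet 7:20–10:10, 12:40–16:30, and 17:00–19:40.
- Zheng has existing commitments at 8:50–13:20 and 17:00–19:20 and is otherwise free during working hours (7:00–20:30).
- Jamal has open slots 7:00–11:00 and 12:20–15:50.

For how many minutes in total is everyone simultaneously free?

80 minutes

Grace free within 07:00–20:30: 12:30–14:10, 15:10–15:40, 19:50–20:30.
Zheng free within 07:00–20:30: 07:00–08:50, 13:20–17:00, 19:20–20:30.
Grace ∩ Dilnoza: 12:40–14:10, 15:10–15:40.
Grace ∩ Dilnoza ∩ Zheng: 13:20–14:10, 15:10–15:40.
Grace ∩ Dilnoza ∩ Zheng ∩ Jamal: 13:20–14:10, 15:10–15:40.
Total common minutes: 50 + 30 = 80.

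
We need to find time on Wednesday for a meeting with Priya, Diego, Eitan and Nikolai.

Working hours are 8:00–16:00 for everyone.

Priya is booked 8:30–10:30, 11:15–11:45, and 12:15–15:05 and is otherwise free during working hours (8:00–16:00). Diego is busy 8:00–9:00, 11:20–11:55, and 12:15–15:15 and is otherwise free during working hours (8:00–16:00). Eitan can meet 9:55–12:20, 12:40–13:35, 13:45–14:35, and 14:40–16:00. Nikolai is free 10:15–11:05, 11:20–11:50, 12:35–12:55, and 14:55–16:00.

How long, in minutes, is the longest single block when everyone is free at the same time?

Priya free within 08:00–16:00: 08:00–08:30, 10:30–11:15, 11:45–12:15, 15:05–16:00.
Diego free within 08:00–16:00: 09:00–11:20, 11:55–12:15, 15:15–16:00.
Priya ∩ Diego: 10:30–11:15, 11:55–12:15, 15:15–16:00.
Priya ∩ Diego ∩ Eitan: 10:30–11:15, 11:55–12:15, 15:15–16:00.
Priya ∩ Diego ∩ Eitan ∩ Nikolai: 10:30–11:05, 15:15–16:00.
Common window lengths: 35, 45 min; longest is 45.

45 minutes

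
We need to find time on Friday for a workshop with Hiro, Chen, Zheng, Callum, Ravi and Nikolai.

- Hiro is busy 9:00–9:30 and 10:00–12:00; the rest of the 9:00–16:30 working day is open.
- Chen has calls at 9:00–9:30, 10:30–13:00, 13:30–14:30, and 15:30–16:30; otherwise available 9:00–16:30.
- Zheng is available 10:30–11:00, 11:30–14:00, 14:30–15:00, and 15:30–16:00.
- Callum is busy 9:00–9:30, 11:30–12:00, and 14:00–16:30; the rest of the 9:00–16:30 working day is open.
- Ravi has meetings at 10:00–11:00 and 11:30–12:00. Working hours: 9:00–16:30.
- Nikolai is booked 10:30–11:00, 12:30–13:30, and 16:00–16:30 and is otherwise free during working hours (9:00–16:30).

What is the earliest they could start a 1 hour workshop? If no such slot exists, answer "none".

none

Hiro free within 09:00–16:30: 09:30–10:00, 12:00–16:30.
Chen free within 09:00–16:30: 09:30–10:30, 13:00–13:30, 14:30–15:30.
Callum free within 09:00–16:30: 09:30–11:30, 12:00–14:00.
Ravi free within 09:00–16:30: 09:00–10:00, 11:00–11:30, 12:00–16:30.
Nikolai free within 09:00–16:30: 09:00–10:30, 11:00–12:30, 13:30–16:00.
Hiro ∩ Chen: 09:30–10:00, 13:00–13:30, 14:30–15:30.
Hiro ∩ Chen ∩ Zheng: 13:00–13:30, 14:30–15:00.
Hiro ∩ Chen ∩ Zheng ∩ Callum: 13:00–13:30.
Hiro ∩ Chen ∩ Zheng ∩ Callum ∩ Ravi: 13:00–13:30.
Hiro ∩ Chen ∩ Zheng ∩ Callum ∩ Ravi ∩ Nikolai: (none).
Windows ≥ 60 min: (none).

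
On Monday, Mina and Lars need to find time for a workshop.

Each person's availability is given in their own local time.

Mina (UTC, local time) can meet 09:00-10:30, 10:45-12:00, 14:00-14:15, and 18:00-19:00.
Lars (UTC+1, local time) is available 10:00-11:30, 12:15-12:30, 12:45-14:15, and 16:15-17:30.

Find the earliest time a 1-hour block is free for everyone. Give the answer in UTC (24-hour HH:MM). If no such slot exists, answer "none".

Mina → UTC: 09:00–10:30, 10:45–12:00, 14:00–14:15, 18:00–19:00.
Lars → UTC: 09:00–10:30, 11:15–11:30, 11:45–13:15, 15:15–16:30.
Mina ∩ Lars: 09:00–10:30, 11:15–11:30, 11:45–12:00.
Windows ≥ 60 min: 09:00–10:30.
Earliest such window starts at 09:00.

09:00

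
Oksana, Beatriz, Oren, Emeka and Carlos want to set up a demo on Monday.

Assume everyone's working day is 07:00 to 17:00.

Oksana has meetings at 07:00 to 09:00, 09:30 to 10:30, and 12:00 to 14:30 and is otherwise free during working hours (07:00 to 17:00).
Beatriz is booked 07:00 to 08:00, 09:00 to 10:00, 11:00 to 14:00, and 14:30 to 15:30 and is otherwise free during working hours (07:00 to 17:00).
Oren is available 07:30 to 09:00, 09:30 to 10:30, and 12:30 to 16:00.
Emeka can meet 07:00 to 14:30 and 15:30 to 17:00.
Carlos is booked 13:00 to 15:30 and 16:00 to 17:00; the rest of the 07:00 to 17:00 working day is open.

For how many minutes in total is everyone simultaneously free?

30 minutes

Oksana free within 07:00–17:00: 09:00–09:30, 10:30–12:00, 14:30–17:00.
Beatriz free within 07:00–17:00: 08:00–09:00, 10:00–11:00, 14:00–14:30, 15:30–17:00.
Carlos free within 07:00–17:00: 07:00–13:00, 15:30–16:00.
Oksana ∩ Beatriz: 10:30–11:00, 15:30–17:00.
Oksana ∩ Beatriz ∩ Oren: 15:30–16:00.
Oksana ∩ Beatriz ∩ Oren ∩ Emeka: 15:30–16:00.
Oksana ∩ Beatriz ∩ Oren ∩ Emeka ∩ Carlos: 15:30–16:00.
Total common minutes: 30.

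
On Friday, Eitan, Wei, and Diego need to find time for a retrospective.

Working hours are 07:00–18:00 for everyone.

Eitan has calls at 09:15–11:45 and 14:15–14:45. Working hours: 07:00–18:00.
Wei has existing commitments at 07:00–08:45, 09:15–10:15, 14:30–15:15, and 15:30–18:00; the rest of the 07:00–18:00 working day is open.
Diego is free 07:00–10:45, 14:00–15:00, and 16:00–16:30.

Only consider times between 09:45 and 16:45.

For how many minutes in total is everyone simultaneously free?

Eitan free within 07:00–18:00: 07:00–09:15, 11:45–14:15, 14:45–18:00.
Wei free within 07:00–18:00: 08:45–09:15, 10:15–14:30, 15:15–15:30.
Eitan ∩ Wei: 08:45–09:15, 11:45–14:15, 15:15–15:30.
Eitan ∩ Wei ∩ Diego: 08:45–09:15, 14:00–14:15.
Restricted to 09:45–16:45: 14:00–14:15.
Total common minutes: 15.

15 minutes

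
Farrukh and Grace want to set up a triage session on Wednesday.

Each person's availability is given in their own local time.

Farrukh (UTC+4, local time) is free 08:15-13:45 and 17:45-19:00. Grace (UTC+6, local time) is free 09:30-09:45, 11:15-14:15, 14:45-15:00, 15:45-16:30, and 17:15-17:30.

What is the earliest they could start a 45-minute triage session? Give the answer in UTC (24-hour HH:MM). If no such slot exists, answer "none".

Farrukh → UTC: 04:15–09:45, 13:45–15:00.
Grace → UTC: 03:30–03:45, 05:15–08:15, 08:45–09:00, 09:45–10:30, 11:15–11:30.
Farrukh ∩ Grace: 05:15–08:15, 08:45–09:00.
Windows ≥ 45 min: 05:15–08:15.
Earliest such window starts at 05:15.

05:15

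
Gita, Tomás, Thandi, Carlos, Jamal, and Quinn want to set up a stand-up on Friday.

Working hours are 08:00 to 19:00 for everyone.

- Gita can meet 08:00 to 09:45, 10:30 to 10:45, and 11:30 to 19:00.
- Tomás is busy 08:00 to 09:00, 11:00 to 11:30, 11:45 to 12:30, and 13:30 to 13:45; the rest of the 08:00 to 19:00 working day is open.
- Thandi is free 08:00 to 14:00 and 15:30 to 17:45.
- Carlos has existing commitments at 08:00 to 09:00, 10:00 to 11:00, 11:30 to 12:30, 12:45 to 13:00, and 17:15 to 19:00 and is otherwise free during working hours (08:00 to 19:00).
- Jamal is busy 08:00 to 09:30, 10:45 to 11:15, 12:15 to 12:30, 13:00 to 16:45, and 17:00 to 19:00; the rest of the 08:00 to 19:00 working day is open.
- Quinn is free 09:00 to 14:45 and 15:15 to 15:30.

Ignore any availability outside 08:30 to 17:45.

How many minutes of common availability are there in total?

Tomás free within 08:00–19:00: 09:00–11:00, 11:30–11:45, 12:30–13:30, 13:45–19:00.
Carlos free within 08:00–19:00: 09:00–10:00, 11:00–11:30, 12:30–12:45, 13:00–17:15.
Jamal free within 08:00–19:00: 09:30–10:45, 11:15–12:15, 12:30–13:00, 16:45–17:00.
Gita ∩ Tomás: 09:00–09:45, 10:30–10:45, 11:30–11:45, 12:30–13:30, 13:45–19:00.
Gita ∩ Tomás ∩ Thandi: 09:00–09:45, 10:30–10:45, 11:30–11:45, 12:30–13:30, 13:45–14:00, 15:30–17:45.
Gita ∩ Tomás ∩ Thandi ∩ Carlos: 09:00–09:45, 12:30–12:45, 13:00–13:30, 13:45–14:00, 15:30–17:15.
Gita ∩ Tomás ∩ Thandi ∩ Carlos ∩ Jamal: 09:30–09:45, 12:30–12:45, 16:45–17:00.
Gita ∩ Tomás ∩ Thandi ∩ Carlos ∩ Jamal ∩ Quinn: 09:30–09:45, 12:30–12:45.
Restricted to 08:30–17:45: 09:30–09:45, 12:30–12:45.
Total common minutes: 15 + 15 = 30.

30 minutes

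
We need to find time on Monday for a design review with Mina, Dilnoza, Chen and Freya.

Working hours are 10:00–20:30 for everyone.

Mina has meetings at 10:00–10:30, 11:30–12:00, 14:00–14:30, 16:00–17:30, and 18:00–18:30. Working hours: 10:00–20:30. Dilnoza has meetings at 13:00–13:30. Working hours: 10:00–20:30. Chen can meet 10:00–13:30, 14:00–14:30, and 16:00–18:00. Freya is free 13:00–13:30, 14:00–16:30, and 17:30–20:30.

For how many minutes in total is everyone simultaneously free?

30 minutes

Mina free within 10:00–20:30: 10:30–11:30, 12:00–14:00, 14:30–16:00, 17:30–18:00, 18:30–20:30.
Dilnoza free within 10:00–20:30: 10:00–13:00, 13:30–20:30.
Mina ∩ Dilnoza: 10:30–11:30, 12:00–13:00, 13:30–14:00, 14:30–16:00, 17:30–18:00, 18:30–20:30.
Mina ∩ Dilnoza ∩ Chen: 10:30–11:30, 12:00–13:00, 17:30–18:00.
Mina ∩ Dilnoza ∩ Chen ∩ Freya: 17:30–18:00.
Total common minutes: 30.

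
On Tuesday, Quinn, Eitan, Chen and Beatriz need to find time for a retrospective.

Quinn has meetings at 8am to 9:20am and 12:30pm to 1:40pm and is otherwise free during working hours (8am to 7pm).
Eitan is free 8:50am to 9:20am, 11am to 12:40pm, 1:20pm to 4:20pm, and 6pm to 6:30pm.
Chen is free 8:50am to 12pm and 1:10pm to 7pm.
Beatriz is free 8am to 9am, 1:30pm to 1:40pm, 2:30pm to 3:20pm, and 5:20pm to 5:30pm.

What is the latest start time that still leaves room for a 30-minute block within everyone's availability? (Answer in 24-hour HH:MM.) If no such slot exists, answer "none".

14:50

Quinn free within 08:00–19:00: 09:20–12:30, 13:40–19:00.
Quinn ∩ Eitan: 11:00–12:30, 13:40–16:20, 18:00–18:30.
Quinn ∩ Eitan ∩ Chen: 11:00–12:00, 13:40–16:20, 18:00–18:30.
Quinn ∩ Eitan ∩ Chen ∩ Beatriz: 14:30–15:20.
Windows ≥ 30 min: 14:30–15:20.
Latest start in the last window 14:30–15:20 is 15:20 − 30 min = 14:50.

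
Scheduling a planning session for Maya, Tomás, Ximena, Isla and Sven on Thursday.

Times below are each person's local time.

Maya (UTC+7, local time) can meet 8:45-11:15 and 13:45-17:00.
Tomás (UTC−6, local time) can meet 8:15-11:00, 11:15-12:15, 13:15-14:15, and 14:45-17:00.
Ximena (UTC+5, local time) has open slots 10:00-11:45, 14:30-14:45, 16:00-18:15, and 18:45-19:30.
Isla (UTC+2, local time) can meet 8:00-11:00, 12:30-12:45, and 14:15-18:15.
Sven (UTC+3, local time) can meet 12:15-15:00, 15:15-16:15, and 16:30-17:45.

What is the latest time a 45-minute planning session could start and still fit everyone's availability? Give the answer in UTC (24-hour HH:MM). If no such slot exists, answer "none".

none

Maya → UTC: 01:45–04:15, 06:45–10:00.
Tomás → UTC: 14:15–17:00, 17:15–18:15, 19:15–20:15, 20:45–23:00.
Ximena → UTC: 05:00–06:45, 09:30–09:45, 11:00–13:15, 13:45–14:30.
Isla → UTC: 06:00–09:00, 10:30–10:45, 12:15–16:15.
Sven → UTC: 09:15–12:00, 12:15–13:15, 13:30–14:45.
Maya ∩ Tomás: (none).
Maya ∩ Tomás ∩ Ximena: (none).
Maya ∩ Tomás ∩ Ximena ∩ Isla: (none).
Maya ∩ Tomás ∩ Ximena ∩ Isla ∩ Sven: (none).
Windows ≥ 45 min: (none).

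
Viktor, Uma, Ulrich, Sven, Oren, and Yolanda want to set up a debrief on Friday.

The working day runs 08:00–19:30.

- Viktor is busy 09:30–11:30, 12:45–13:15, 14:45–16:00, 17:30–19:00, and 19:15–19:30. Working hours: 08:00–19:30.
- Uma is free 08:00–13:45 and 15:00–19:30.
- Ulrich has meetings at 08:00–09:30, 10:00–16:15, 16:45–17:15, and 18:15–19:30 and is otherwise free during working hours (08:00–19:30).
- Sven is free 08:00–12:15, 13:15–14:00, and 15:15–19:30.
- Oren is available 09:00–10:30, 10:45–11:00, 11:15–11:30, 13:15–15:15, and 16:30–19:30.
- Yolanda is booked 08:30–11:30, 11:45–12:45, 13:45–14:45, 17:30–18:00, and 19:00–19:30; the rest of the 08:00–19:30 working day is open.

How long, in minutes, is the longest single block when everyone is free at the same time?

15 minutes

Viktor free within 08:00–19:30: 08:00–09:30, 11:30–12:45, 13:15–14:45, 16:00–17:30, 19:00–19:15.
Ulrich free within 08:00–19:30: 09:30–10:00, 16:15–16:45, 17:15–18:15.
Yolanda free within 08:00–19:30: 08:00–08:30, 11:30–11:45, 12:45–13:45, 14:45–17:30, 18:00–19:00.
Viktor ∩ Uma: 08:00–09:30, 11:30–12:45, 13:15–13:45, 16:00–17:30, 19:00–19:15.
Viktor ∩ Uma ∩ Ulrich: 16:15–16:45, 17:15–17:30.
Viktor ∩ Uma ∩ Ulrich ∩ Sven: 16:15–16:45, 17:15–17:30.
Viktor ∩ Uma ∩ Ulrich ∩ Sven ∩ Oren: 16:30–16:45, 17:15–17:30.
Viktor ∩ Uma ∩ Ulrich ∩ Sven ∩ Oren ∩ Yolanda: 16:30–16:45, 17:15–17:30.
Common window lengths: 15, 15 min; longest is 15.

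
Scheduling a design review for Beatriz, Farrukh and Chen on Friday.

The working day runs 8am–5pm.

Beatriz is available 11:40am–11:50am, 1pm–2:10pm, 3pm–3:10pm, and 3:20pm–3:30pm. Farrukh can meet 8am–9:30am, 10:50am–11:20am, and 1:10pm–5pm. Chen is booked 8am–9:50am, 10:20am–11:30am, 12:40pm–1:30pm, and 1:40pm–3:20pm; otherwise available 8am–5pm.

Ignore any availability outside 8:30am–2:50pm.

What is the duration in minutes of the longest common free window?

Chen free within 08:00–17:00: 09:50–10:20, 11:30–12:40, 13:30–13:40, 15:20–17:00.
Beatriz ∩ Farrukh: 13:10–14:10, 15:00–15:10, 15:20–15:30.
Beatriz ∩ Farrukh ∩ Chen: 13:30–13:40, 15:20–15:30.
Restricted to 08:30–14:50: 13:30–13:40.
Single common window of 10 minutes.

10 minutes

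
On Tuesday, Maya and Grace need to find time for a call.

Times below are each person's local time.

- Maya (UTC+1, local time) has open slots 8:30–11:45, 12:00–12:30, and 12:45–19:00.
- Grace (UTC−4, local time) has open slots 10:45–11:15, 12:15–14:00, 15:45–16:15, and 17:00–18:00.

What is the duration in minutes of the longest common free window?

Maya → UTC: 07:30–10:45, 11:00–11:30, 11:45–18:00.
Grace → UTC: 14:45–15:15, 16:15–18:00, 19:45–20:15, 21:00–22:00.
Maya ∩ Grace: 14:45–15:15, 16:15–18:00.
Common window lengths: 30, 105 min; longest is 105.

105 minutes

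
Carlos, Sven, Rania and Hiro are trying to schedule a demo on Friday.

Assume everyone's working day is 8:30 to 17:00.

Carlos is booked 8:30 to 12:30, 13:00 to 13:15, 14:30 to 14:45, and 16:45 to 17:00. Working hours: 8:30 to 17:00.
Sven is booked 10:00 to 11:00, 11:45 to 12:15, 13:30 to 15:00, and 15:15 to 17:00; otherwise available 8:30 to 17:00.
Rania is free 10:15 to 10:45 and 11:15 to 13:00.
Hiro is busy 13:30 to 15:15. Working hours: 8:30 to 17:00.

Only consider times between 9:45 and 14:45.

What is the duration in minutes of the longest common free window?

30 minutes

Carlos free within 08:30–17:00: 12:30–13:00, 13:15–14:30, 14:45–16:45.
Sven free within 08:30–17:00: 08:30–10:00, 11:00–11:45, 12:15–13:30, 15:00–15:15.
Hiro free within 08:30–17:00: 08:30–13:30, 15:15–17:00.
Carlos ∩ Sven: 12:30–13:00, 13:15–13:30, 15:00–15:15.
Carlos ∩ Sven ∩ Rania: 12:30–13:00.
Carlos ∩ Sven ∩ Rania ∩ Hiro: 12:30–13:00.
Restricted to 09:45–14:45: 12:30–13:00.
Single common window of 30 minutes.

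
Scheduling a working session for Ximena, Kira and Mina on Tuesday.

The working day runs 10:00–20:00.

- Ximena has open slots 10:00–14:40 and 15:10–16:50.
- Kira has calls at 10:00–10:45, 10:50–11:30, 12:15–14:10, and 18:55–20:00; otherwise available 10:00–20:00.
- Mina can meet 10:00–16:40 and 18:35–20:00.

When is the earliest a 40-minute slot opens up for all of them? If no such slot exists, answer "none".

11:30

Kira free within 10:00–20:00: 10:45–10:50, 11:30–12:15, 14:10–18:55.
Ximena ∩ Kira: 10:45–10:50, 11:30–12:15, 14:10–14:40, 15:10–16:50.
Ximena ∩ Kira ∩ Mina: 10:45–10:50, 11:30–12:15, 14:10–14:40, 15:10–16:40.
Windows ≥ 40 min: 11:30–12:15, 15:10–16:40.
Earliest such window starts at 11:30.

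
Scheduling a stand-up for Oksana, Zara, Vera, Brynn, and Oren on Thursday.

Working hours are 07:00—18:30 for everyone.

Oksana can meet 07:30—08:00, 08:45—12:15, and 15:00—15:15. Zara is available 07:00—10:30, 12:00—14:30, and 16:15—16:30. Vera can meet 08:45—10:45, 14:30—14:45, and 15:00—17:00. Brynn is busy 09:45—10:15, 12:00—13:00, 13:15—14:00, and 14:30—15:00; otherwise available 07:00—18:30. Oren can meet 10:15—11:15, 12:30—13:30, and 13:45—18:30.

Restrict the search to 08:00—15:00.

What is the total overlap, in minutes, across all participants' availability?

Brynn free within 07:00–18:30: 07:00–09:45, 10:15–12:00, 13:00–13:15, 14:00–14:30, 15:00–18:30.
Oksana ∩ Zara: 07:30–08:00, 08:45–10:30, 12:00–12:15.
Oksana ∩ Zara ∩ Vera: 08:45–10:30.
Oksana ∩ Zara ∩ Vera ∩ Brynn: 08:45–09:45, 10:15–10:30.
Oksana ∩ Zara ∩ Vera ∩ Brynn ∩ Oren: 10:15–10:30.
Restricted to 08:00–15:00: 10:15–10:30.
Total common minutes: 15.

15 minutes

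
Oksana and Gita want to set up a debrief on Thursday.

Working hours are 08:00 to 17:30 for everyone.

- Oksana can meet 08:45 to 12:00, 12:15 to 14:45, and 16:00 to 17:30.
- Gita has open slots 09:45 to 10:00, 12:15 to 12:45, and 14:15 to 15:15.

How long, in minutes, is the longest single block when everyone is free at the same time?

Oksana ∩ Gita: 09:45–10:00, 12:15–12:45, 14:15–14:45.
Common window lengths: 15, 30, 30 min; longest is 30.

30 minutes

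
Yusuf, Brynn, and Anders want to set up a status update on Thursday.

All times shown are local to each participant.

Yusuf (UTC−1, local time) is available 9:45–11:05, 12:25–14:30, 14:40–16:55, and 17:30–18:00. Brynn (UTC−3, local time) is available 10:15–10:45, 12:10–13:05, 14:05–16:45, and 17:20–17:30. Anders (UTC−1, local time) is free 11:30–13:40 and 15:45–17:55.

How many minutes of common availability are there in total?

Yusuf → UTC: 10:45–12:05, 13:25–15:30, 15:40–17:55, 18:30–19:00.
Brynn → UTC: 13:15–13:45, 15:10–16:05, 17:05–19:45, 20:20–20:30.
Anders → UTC: 12:30–14:40, 16:45–18:55.
Yusuf ∩ Brynn: 13:25–13:45, 15:10–15:30, 15:40–16:05, 17:05–17:55, 18:30–19:00.
Yusuf ∩ Brynn ∩ Anders: 13:25–13:45, 17:05–17:55, 18:30–18:55.
Total common minutes: 20 + 50 + 25 = 95.

95 minutes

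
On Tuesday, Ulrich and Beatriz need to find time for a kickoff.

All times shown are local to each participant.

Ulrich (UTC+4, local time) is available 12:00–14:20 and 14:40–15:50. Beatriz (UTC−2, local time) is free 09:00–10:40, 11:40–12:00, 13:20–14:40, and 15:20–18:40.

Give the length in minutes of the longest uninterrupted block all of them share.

50 minutes

Ulrich → UTC: 08:00–10:20, 10:40–11:50.
Beatriz → UTC: 11:00–12:40, 13:40–14:00, 15:20–16:40, 17:20–20:40.
Ulrich ∩ Beatriz: 11:00–11:50.
Single common window of 50 minutes.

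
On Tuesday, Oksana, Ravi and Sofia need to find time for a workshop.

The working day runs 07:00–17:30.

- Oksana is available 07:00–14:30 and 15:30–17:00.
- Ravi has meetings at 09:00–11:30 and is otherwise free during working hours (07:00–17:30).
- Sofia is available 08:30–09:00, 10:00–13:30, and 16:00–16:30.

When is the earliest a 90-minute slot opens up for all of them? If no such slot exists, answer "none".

Ravi free within 07:00–17:30: 07:00–09:00, 11:30–17:30.
Oksana ∩ Ravi: 07:00–09:00, 11:30–14:30, 15:30–17:00.
Oksana ∩ Ravi ∩ Sofia: 08:30–09:00, 11:30–13:30, 16:00–16:30.
Windows ≥ 90 min: 11:30–13:30.
Earliest such window starts at 11:30.

11:30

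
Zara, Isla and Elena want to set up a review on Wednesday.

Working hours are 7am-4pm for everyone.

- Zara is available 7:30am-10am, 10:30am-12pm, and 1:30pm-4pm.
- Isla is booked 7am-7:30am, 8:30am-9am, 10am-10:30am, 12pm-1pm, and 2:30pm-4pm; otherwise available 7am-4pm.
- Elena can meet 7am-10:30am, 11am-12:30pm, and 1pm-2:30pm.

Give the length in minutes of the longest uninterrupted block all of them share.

Isla free within 07:00–16:00: 07:30–08:30, 09:00–10:00, 10:30–12:00, 13:00–14:30.
Zara ∩ Isla: 07:30–08:30, 09:00–10:00, 10:30–12:00, 13:30–14:30.
Zara ∩ Isla ∩ Elena: 07:30–08:30, 09:00–10:00, 11:00–12:00, 13:30–14:30.
Common window lengths: 60, 60, 60, 60 min; longest is 60.

60 minutes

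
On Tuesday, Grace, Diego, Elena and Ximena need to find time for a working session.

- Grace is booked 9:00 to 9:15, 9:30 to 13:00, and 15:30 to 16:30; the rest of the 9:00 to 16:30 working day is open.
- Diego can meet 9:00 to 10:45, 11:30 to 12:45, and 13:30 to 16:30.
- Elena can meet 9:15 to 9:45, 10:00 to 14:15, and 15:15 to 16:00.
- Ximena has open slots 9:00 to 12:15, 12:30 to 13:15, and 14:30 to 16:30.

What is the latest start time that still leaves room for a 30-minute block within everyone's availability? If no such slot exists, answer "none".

Grace free within 09:00–16:30: 09:15–09:30, 13:00–15:30.
Grace ∩ Diego: 09:15–09:30, 13:30–15:30.
Grace ∩ Diego ∩ Elena: 09:15–09:30, 13:30–14:15, 15:15–15:30.
Grace ∩ Diego ∩ Elena ∩ Ximena: 09:15–09:30, 15:15–15:30.
Windows ≥ 30 min: (none).

none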